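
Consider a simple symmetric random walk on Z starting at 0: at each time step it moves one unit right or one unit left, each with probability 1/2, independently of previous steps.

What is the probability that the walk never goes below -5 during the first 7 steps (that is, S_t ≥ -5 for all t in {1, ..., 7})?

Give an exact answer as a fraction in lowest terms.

Let f(t,s) = #length-t paths at position s with S_1..S_t all ≥ -5.
f(t,s) = f(t-1,s-1) + f(t-1,s+1) for s ≥ -5; f(t,s) = 0 for s < -5.
t=0: f(0,0)=1
t=1: f(1,-1)=1 f(1,1)=1
t=2: f(2,-2)=1 f(2,0)=2 f(2,2)=1
t=3: f(3,-3)=1 f(3,-1)=3 f(3,1)=3 f(3,3)=1
t=4: f(4,-4)=1 f(4,-2)=4 f(4,0)=6 f(4,2)=4 f(4,4)=1
t=5: f(5,-5)=1 f(5,-3)=5 f(5,-1)=10 f(5,1)=10 f(5,3)=5 f(5,5)=1
t=6: f(6,-4)=6 f(6,-2)=15 f(6,0)=20 f(6,2)=15 f(6,4)=6 f(6,6)=1
t=7: f(7,-5)=6 f(7,-3)=21 f(7,-1)=35 f(7,1)=35 f(7,3)=21 f(7,5)=7 f(7,7)=1
Σ_s f(7,s) = 126
P = 126/128 = 63/64

Answer: 63/64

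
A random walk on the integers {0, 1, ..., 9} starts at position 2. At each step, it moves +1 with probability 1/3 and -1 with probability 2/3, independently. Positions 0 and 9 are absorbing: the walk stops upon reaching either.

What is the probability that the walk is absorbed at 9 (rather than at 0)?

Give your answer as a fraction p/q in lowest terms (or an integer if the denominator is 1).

Answer: 3/511

Derivation:
Biased walk: p = 1/3, q = 2/3, r = q/p = 2
Gambler's ruin: P(hit 9 before 0 | start at 2) = (1 - r^a)/(1 - r^N)
r^2 = 4; r^9 = 512
P = (1 - 4) / (1 - 512) = -3 / -511 = 3/511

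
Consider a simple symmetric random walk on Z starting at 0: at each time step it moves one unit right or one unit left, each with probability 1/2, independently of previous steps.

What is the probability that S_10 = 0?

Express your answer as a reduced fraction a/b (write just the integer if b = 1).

To return to 0 after 10 steps: need exactly 5 steps of +1 and 5 of -1.
Favorable paths: C(10,5) = 252
Total paths: 2^10 = 1024
P = 252/1024 = 63/256

Answer: 63/256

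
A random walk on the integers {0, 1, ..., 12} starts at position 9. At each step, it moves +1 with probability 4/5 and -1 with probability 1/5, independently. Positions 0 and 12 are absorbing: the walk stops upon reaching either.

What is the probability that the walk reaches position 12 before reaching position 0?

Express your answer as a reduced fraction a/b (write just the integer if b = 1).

Biased walk: p = 4/5, q = 1/5, r = q/p = 1/4
Gambler's ruin: P(hit 12 before 0 | start at 9) = (1 - r^a)/(1 - r^N)
r^9 = 1/262144; r^12 = 1/16777216
P = (1 - 1/262144) / (1 - 1/16777216) = 262143/262144 / 16777215/16777216 = 266304/266305

Answer: 266304/266305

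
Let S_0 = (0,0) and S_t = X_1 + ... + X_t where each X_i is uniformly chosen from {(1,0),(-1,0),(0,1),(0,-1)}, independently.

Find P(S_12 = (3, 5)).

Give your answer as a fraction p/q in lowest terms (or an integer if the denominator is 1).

Answer: 3267/1048576

Derivation:
Let h be the number of horizontal steps (so 12-h are vertical). To end at (3,5) need (h+3)/2 right-steps and ((12-h)+5)/2 up-steps.
Sum over h with 3 ≤ h ≤ 7, h ≡ 1 (mod 2), 12-h ≡ 1 (mod 2):
h=3: C(12,3)·C(3,3)·C(9,7) = 220·1·36 = 7920
h=5: C(12,5)·C(5,4)·C(7,6) = 792·5·7 = 27720
h=7: C(12,7)·C(7,5)·C(5,5) = 792·21·1 = 16632
Total favorable: 52272
Total paths: 4^12 = 16777216
P = 52272/16777216 = 3267/1048576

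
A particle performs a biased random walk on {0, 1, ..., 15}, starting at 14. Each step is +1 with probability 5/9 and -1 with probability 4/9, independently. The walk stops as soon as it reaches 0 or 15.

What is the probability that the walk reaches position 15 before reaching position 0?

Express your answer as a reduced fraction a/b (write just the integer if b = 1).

Answer: 29175400845/29443836301

Derivation:
Biased walk: p = 5/9, q = 4/9, r = q/p = 4/5
Gambler's ruin: P(hit 15 before 0 | start at 14) = (1 - r^a)/(1 - r^N)
r^14 = 268435456/6103515625; r^15 = 1073741824/30517578125
P = (1 - 268435456/6103515625) / (1 - 1073741824/30517578125) = 5835080169/6103515625 / 29443836301/30517578125 = 29175400845/29443836301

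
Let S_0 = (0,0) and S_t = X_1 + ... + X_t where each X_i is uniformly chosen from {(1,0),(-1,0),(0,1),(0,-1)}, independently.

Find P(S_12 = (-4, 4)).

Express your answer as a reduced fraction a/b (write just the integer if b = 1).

Let h be the number of horizontal steps (so 12-h are vertical). To end at (-4,4) need (h-4)/2 right-steps and ((12-h)+4)/2 up-steps.
Sum over h with 4 ≤ h ≤ 8, h ≡ 0 (mod 2), 12-h ≡ 0 (mod 2):
h=4: C(12,4)·C(4,0)·C(8,6) = 495·1·28 = 13860
h=6: C(12,6)·C(6,1)·C(6,5) = 924·6·6 = 33264
h=8: C(12,8)·C(8,2)·C(4,4) = 495·28·1 = 13860
Total favorable: 60984
Total paths: 4^12 = 16777216
P = 60984/16777216 = 7623/2097152

Answer: 7623/2097152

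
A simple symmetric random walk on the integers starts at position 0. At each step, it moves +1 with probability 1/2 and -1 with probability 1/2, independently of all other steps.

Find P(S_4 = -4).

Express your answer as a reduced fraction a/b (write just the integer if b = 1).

To reach position -4 after 4 steps: need 0 steps of +1 and 4 of -1.
Favorable paths: C(4,0) = 1
Total paths: 2^4 = 16
P = 1/16 = 1/16

Answer: 1/16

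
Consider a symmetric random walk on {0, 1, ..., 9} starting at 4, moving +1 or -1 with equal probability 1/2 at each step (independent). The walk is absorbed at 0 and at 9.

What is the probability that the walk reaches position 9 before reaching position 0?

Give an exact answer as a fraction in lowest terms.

Answer: 4/9

Derivation:
Symmetric walk (p = 1/2): the harmonic-function argument gives P(hit 9 before 0 | start at 4) = a/N.
P = 4/9 = 4/9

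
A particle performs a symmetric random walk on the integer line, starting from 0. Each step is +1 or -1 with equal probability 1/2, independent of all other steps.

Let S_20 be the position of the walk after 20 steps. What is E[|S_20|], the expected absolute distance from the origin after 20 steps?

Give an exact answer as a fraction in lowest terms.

Answer: 230945/65536

Derivation:
S_20 takes values m ≡ 0 (mod 2) with |m| ≤ 20; P(S_20=m) = C(20,(20+m)/2)/2^20.
Total paths: 2^20 = 1048576
Distribution: P(S=-20)=1/1048576, P(S=-18)=20/1048576, P(S=-16)=190/1048576, P(S=-14)=1140/1048576, P(S=-12)=4845/1048576, P(S=-10)=15504/1048576, P(S=-8)=38760/1048576, P(S=-6)=77520/1048576, P(S=-4)=125970/1048576, P(S=-2)=167960/1048576, P(S=0)=184756/1048576, P(S=2)=167960/1048576, P(S=4)=125970/1048576, P(S=6)=77520/1048576, P(S=8)=38760/1048576, P(S=10)=15504/1048576, P(S=12)=4845/1048576, P(S=14)=1140/1048576, P(S=16)=190/1048576, P(S=18)=20/1048576, P(S=20)=1/1048576
E[|S_20|] = Σ_m |m|·P(S_20=m) = 3695120/1048576 = 230945/65536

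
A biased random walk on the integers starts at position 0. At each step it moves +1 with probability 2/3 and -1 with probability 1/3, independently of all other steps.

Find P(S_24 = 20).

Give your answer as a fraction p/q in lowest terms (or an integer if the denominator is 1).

Answer: 385875968/94143178827

Derivation:
To reach position 20 after 24 steps: need 22 steps of +1 and 2 steps of -1.
Number of such sequences: C(24,22) = 276
Each has probability (2/3)^22 · (1/3)^2 = 4194304/282429536481
P = 276 · 4194304/282429536481 = 385875968/94143178827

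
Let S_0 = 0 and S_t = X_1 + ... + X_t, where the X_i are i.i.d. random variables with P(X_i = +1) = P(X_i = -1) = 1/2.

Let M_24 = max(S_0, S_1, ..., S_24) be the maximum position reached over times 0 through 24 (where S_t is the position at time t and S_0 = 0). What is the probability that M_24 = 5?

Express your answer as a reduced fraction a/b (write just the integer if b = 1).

Answer: 81719/1048576

Derivation:
Let M_24 = max(S_0,...,S_24). Use the reflection principle: for j ≥ 1, #{paths with M_24 ≥ j} = #{S_24 ≥ j} + #{S_24 ≥ j+1}.
By reflection, #{M_24 ≥ 5} = #{S_24 ≥ 5} + #{S_24 ≥ 6} = 2579130 + 2579130 = 5158260.
#{M_24 ≥ 6} = #{S_24 ≥ 6} + #{S_24 ≥ 7} = 2579130 + 1271626 = 3850756.
#{M_24 = 5} = 5158260 - 3850756 = 1307504.
P(M_24 = 5) = 1307504/16777216 = 81719/1048576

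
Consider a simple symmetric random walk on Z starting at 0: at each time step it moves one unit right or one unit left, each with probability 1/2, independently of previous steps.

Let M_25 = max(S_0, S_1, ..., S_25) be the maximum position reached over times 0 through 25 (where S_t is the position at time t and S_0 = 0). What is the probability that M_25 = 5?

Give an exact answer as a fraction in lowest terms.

Answer: 408595/4194304

Derivation:
Let M_25 = max(S_0,...,S_25). Use the reflection principle: for j ≥ 1, #{paths with M_25 ≥ j} = #{S_25 ≥ j} + #{S_25 ≥ j+1}.
By reflection, #{M_25 ≥ 5} = #{S_25 ≥ 5} + #{S_25 ≥ 6} = 7119516 + 3850756 = 10970272.
#{M_25 ≥ 6} = #{S_25 ≥ 6} + #{S_25 ≥ 7} = 3850756 + 3850756 = 7701512.
#{M_25 = 5} = 10970272 - 7701512 = 3268760.
P(M_25 = 5) = 3268760/33554432 = 408595/4194304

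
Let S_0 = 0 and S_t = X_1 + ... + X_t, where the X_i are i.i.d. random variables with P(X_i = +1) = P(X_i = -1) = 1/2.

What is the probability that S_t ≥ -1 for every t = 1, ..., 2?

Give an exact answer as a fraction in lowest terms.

Let f(t,s) = #length-t paths at position s with S_1..S_t all ≥ -1.
f(t,s) = f(t-1,s-1) + f(t-1,s+1) for s ≥ -1; f(t,s) = 0 for s < -1.
t=0: f(0,0)=1
t=1: f(1,-1)=1 f(1,1)=1
t=2: f(2,0)=2 f(2,2)=1
Σ_s f(2,s) = 3
P = 3/4 = 3/4

Answer: 3/4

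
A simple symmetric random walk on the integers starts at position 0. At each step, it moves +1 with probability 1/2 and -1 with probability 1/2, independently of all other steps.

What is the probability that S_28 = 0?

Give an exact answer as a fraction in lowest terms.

Answer: 5014575/33554432

Derivation:
To return to 0 after 28 steps: need exactly 14 steps of +1 and 14 of -1.
Favorable paths: C(28,14) = 40116600
Total paths: 2^28 = 268435456
P = 40116600/268435456 = 5014575/33554432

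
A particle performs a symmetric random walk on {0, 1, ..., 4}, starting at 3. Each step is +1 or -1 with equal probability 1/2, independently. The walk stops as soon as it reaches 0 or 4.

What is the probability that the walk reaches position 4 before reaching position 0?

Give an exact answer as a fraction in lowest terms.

Answer: 3/4

Derivation:
Symmetric walk (p = 1/2): the harmonic-function argument gives P(hit 4 before 0 | start at 3) = a/N.
P = 3/4 = 3/4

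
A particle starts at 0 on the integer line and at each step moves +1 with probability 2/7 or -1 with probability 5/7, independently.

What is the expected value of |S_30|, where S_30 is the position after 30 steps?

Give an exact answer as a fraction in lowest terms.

S_30 takes values m ≡ 0 (mod 2) with |m| ≤ 30; P(S_30=m) = C(30,(30+m)/2) · (2/7)^((30+m)/2) · (5/7)^((30-m)/2).
Distribution: P(S=-30)=931322574615478515625/22539340290692258087863249, P(S=-28)=11175870895385742187500/22539340290692258087863249, P(S=-26)=64820051193237304687500/22539340290692258087863249, P(S=-24)=34570693969726562500000/3219905755813179726837607, P(S=-22)=93340873718261718750000/3219905755813179726837607, P(S=-20)=194149017333984375000000/3219905755813179726837607, P(S=-18)=323581695556640625000000/3219905755813179726837607, P(S=-16)=3106384277343750000000000/22539340290692258087863249, P(S=-14)=3572341918945312500000000/22539340290692258087863249, P(S=-12)=3492956542968750000000000/22539340290692258087863249, P(S=-10)=419154785156250000000000/3219905755813179726837607, P(S=-8)=304839843750000000000000/3219905755813179726837607, P(S=-6)=193065234375000000000000/3219905755813179726837607, P(S=-4)=106928437500000000000000/3219905755813179726837607, P(S=-2)=363556687500000000000000/22539340290692258087863249, P(S=0)=155117520000000000000000/22539340290692258087863249, P(S=2)=58169070000000000000000/22539340290692258087863249, P(S=4)=2737368000000000000000/3219905755813179726837607, P(S=6)=790795200000000000000/3219905755813179726837607, P(S=8)=199779840000000000000/3219905755813179726837607, P(S=10)=43951564800000000000/3219905755813179726837607, P(S=12)=58602086400000000000/22539340290692258087863249, P(S=14)=9589432320000000000/22539340290692258087863249, P(S=16)=1334181888000000000/22539340290692258087863249, P(S=18)=22236364800000000/3219905755813179726837607, P(S=20)=2134691020800000/3219905755813179726837607, P(S=22)=164207001600000/3219905755813179726837607, P(S=24)=9730785280000/3219905755813179726837607, P(S=26)=2919235584000/22539340290692258087863249, P(S=28)=80530636800/22539340290692258087863249, P(S=30)=1073741824/22539340290692258087863249
E[|S_30|] = Σ_m |m|·P(S_30=m) = 290274166172416241576802870/22539340290692258087863249

Answer: 290274166172416241576802870/22539340290692258087863249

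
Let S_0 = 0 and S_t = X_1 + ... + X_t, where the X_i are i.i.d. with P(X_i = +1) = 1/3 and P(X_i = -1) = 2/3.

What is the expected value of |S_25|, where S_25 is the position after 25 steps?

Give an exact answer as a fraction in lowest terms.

S_25 takes values m ≡ 1 (mod 2) with |m| ≤ 25; P(S_25=m) = C(25,(25+m)/2) · (1/3)^((25+m)/2) · (2/3)^((25-m)/2).
Distribution: P(S=-25)=33554432/847288609443, P(S=-23)=419430400/847288609443, P(S=-21)=838860800/282429536481, P(S=-19)=9646899200/847288609443, P(S=-17)=26528972800/847288609443, P(S=-15)=18570280960/282429536481, P(S=-13)=92851404800/847288609443, P(S=-11)=126012620800/847288609443, P(S=-9)=15751577600/94143178827, P(S=-7)=133888409600/847288609443, P(S=-5)=107110727680/847288609443, P(S=-3)=24343347200/282429536481, P(S=-1)=42600857600/847288609443, P(S=1)=21300428800/847288609443, P(S=3)=3042918400/282429536481, P(S=5)=3347210240/847288609443, P(S=7)=1046003200/847288609443, P(S=9)=30764800/94143178827, P(S=11)=61529600/847288609443, P(S=13)=11334400/847288609443, P(S=15)=566720/282429536481, P(S=17)=202400/847288609443, P(S=19)=18400/847288609443, P(S=21)=400/282429536481, P(S=23)=50/847288609443, P(S=25)=1/847288609443
E[|S_25|] = Σ_m |m|·P(S_25=m) = 2404306276525/282429536481

Answer: 2404306276525/282429536481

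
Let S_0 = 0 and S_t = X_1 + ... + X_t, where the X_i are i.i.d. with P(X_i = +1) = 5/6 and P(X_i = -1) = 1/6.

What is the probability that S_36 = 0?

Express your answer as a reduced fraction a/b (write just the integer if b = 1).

Answer: 2884907817840576171875/859535399874211295514329088

Derivation:
To be at 0 after 36 steps: need exactly 18 steps of +1 and 18 of -1.
Number of such sequences: C(36,18) = 9075135300
Each has probability (5/6)^18 · (1/6)^18 = 3814697265625/10314424798490535546171949056
P = 9075135300 · 3814697265625/10314424798490535546171949056 = 2884907817840576171875/859535399874211295514329088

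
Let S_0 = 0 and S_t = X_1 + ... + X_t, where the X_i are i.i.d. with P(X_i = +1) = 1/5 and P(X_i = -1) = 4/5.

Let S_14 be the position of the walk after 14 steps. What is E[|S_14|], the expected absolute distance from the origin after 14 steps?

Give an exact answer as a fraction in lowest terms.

Answer: 51338611086/6103515625

Derivation:
S_14 takes values m ≡ 0 (mod 2) with |m| ≤ 14; P(S_14=m) = C(14,(14+m)/2) · (1/5)^((14+m)/2) · (4/5)^((14-m)/2).
Distribution: P(S=-14)=268435456/6103515625, P(S=-12)=939524096/6103515625, P(S=-10)=1526726656/6103515625, P(S=-8)=1526726656/6103515625, P(S=-6)=1049624576/6103515625, P(S=-4)=524812288/6103515625, P(S=-2)=196804608/6103515625, P(S=0)=56229888/6103515625, P(S=2)=12300288/6103515625, P(S=4)=2050048/6103515625, P(S=6)=256256/6103515625, P(S=8)=23296/6103515625, P(S=10)=1456/6103515625, P(S=12)=56/6103515625, P(S=14)=1/6103515625
E[|S_14|] = Σ_m |m|·P(S_14=m) = 51338611086/6103515625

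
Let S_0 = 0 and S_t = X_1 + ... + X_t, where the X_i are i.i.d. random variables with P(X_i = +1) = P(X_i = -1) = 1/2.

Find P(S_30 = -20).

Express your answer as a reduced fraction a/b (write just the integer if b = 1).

To reach position -20 after 30 steps: need 5 steps of +1 and 25 of -1.
Favorable paths: C(30,5) = 142506
Total paths: 2^30 = 1073741824
P = 142506/1073741824 = 71253/536870912

Answer: 71253/536870912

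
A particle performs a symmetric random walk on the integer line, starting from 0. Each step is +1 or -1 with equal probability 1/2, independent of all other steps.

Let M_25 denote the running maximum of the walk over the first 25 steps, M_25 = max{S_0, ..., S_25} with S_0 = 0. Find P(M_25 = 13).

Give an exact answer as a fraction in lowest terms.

Let M_25 = max(S_0,...,S_25). Use the reflection principle: for j ≥ 1, #{paths with M_25 ≥ j} = #{S_25 ≥ j} + #{S_25 ≥ j+1}.
By reflection, #{M_25 ≥ 13} = #{S_25 ≥ 13} + #{S_25 ≥ 14} = 245506 + 68406 = 313912.
#{M_25 ≥ 14} = #{S_25 ≥ 14} + #{S_25 ≥ 15} = 68406 + 68406 = 136812.
#{M_25 = 13} = 313912 - 136812 = 177100.
P(M_25 = 13) = 177100/33554432 = 44275/8388608

Answer: 44275/8388608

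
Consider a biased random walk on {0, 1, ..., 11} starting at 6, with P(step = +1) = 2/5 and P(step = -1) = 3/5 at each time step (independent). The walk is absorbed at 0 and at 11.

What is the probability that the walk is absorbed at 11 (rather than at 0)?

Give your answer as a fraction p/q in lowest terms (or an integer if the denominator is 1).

Biased walk: p = 2/5, q = 3/5, r = q/p = 3/2
Gambler's ruin: P(hit 11 before 0 | start at 6) = (1 - r^a)/(1 - r^N)
r^6 = 729/64; r^11 = 177147/2048
P = (1 - 729/64) / (1 - 177147/2048) = -665/64 / -175099/2048 = 21280/175099

Answer: 21280/175099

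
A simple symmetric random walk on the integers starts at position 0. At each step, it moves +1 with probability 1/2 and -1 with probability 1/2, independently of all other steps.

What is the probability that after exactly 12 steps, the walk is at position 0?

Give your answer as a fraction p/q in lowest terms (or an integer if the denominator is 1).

To return to 0 after 12 steps: need exactly 6 steps of +1 and 6 of -1.
Favorable paths: C(12,6) = 924
Total paths: 2^12 = 4096
P = 924/4096 = 231/1024

Answer: 231/1024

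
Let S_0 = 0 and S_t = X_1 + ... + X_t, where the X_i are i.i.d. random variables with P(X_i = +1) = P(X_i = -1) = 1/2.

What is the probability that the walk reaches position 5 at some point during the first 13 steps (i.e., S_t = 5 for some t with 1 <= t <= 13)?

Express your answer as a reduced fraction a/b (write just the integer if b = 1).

Count via complement. Let g(t,s) = #length-t paths at position s with S_1..S_t all ≠ 5.
g(t,s) = g(t-1,s-1) + g(t-1,s+1) for s ≠ 5; g(t,5) = 0.
t=0: g(0,0)=1
t=1: g(1,-1)=1 g(1,1)=1
t=2: g(2,-2)=1 g(2,0)=2 g(2,2)=1
t=3: g(3,-3)=1 g(3,-1)=3 g(3,1)=3 g(3,3)=1
t=4: g(4,-4)=1 g(4,-2)=4 g(4,0)=6 g(4,2)=4 g(4,4)=1
t=5: g(5,-5)=1 g(5,-3)=5 g(5,-1)=10 g(5,1)=10 g(5,3)=5
t=6: g(6,-6)=1 g(6,-4)=6 g(6,-2)=15 g(6,0)=20 g(6,2)=15 g(6,4)=5
t=7: g(7,-7)=1 g(7,-5)=7 g(7,-3)=21 g(7,-1)=35 g(7,1)=35 g(7,3)=20
t=8: g(8,-8)=1 g(8,-6)=8 g(8,-4)=28 g(8,-2)=56 g(8,0)=70 g(8,2)=55 g(8,4)=20
t=9: g(9,-9)=1 g(9,-7)=9 g(9,-5)=36 g(9,-3)=84 g(9,-1)=126 g(9,1)=125 g(9,3)=75
t=10: g(10,-10)=1 g(10,-8)=10 g(10,-6)=45 g(10,-4)=120 g(10,-2)=210 g(10,0)=251 g(10,2)=200 g(10,4)=75
t=11: g(11,-11)=1 g(11,-9)=11 g(11,-7)=55 g(11,-5)=165 g(11,-3)=330 g(11,-1)=461 g(11,1)=451 g(11,3)=275
t=12: g(12,-12)=1 g(12,-10)=12 g(12,-8)=66 g(12,-6)=220 g(12,-4)=495 g(12,-2)=791 g(12,0)=912 g(12,2)=726 g(12,4)=275
t=13: g(13,-13)=1 g(13,-11)=13 g(13,-9)=78 g(13,-7)=286 g(13,-5)=715 g(13,-3)=1286 g(13,-1)=1703 g(13,1)=1638 g(13,3)=1001
Paths never hitting 5: Σ_s g(13,s) = 6721
Paths hitting 5: 2^13 - 6721 = 1471
P = 1471/8192 = 1471/8192

Answer: 1471/8192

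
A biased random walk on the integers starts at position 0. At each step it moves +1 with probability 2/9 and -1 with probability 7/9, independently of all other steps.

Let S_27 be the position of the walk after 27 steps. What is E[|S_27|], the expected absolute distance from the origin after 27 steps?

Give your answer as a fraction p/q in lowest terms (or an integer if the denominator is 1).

Answer: 3590038579173708168524525/239299329230617529590083

Derivation:
S_27 takes values m ≡ 1 (mod 2) with |m| ≤ 27; P(S_27=m) = C(27,(27+m)/2) · (2/9)^((27+m)/2) · (7/9)^((27-m)/2).
Distribution: P(S=-27)=65712362363534280139543/58149737003040059690390169, P(S=-25)=18774960675295508611298/2153693963075557766310747, P(S=-23)=69735568222526174841964/2153693963075557766310747, P(S=-21)=498111201589472677442600/6461081889226673298932241, P(S=-19)=284634972336841529967200/2153693963075557766310747, P(S=-17)=374091677928420296528320/2153693963075557766310747, P(S=-15)=1175716702060749503374720/6461081889226673298932241, P(S=-13)=335919057731642715249920/2153693963075557766310747, P(S=-11)=239942184094030510892800/2153693963075557766310747, P(S=-9)=1302543285081879916275200/19383245667680019896796723, P(S=-7)=74431044861821709501440/2153693963075557766310747, P(S=-5)=32865656172752443156480/2153693963075557766310747, P(S=-3)=37560749911717077893120/6461081889226673298932241, P(S=-1)=4127554935353525043200/2153693963075557766310747, P(S=1)=1179301410101007155200/2153693963075557766310747, P(S=3)=876052476075033886720/6461081889226673298932241, P(S=5)=62575176862502420480/2153693963075557766310747, P(S=7)=11568520092227338240/2153693963075557766310747, P(S=9)=16526457274610483200/19383245667680019896796723, P(S=11)=248518154505420800/2153693963075557766310747, P(S=13)=28402074800619520/2153693963075557766310747, P(S=15)=8114878514462720/6461081889226673298932241, P(S=17)=210776065310720/2153693963075557766310747, P(S=19)=13091681075200/2153693963075557766310747, P(S=21)=1870240153600/6461081889226673298932241, P(S=23)=21374173184/2153693963075557766310747, P(S=25)=469762048/2153693963075557766310747, P(S=27)=134217728/58149737003040059690390169
E[|S_27|] = Σ_m |m|·P(S_27=m) = 3590038579173708168524525/239299329230617529590083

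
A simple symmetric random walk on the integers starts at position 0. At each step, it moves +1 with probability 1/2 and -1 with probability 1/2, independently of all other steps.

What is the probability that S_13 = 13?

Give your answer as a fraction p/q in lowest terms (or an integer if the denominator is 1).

Answer: 1/8192

Derivation:
To reach position 13 after 13 steps: need 13 steps of +1 and 0 of -1.
Favorable paths: C(13,13) = 1
Total paths: 2^13 = 8192
P = 1/8192 = 1/8192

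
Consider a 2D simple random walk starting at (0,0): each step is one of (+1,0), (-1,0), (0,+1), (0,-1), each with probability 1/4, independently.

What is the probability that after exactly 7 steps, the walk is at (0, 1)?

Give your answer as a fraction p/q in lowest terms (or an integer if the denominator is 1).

Let h be the number of horizontal steps (so 7-h are vertical). To end at (0,1) need (h+0)/2 right-steps and ((7-h)+1)/2 up-steps.
Sum over h with 0 ≤ h ≤ 6, h ≡ 0 (mod 2), 7-h ≡ 1 (mod 2):
h=0: C(7,0)·C(0,0)·C(7,4) = 1·1·35 = 35
h=2: C(7,2)·C(2,1)·C(5,3) = 21·2·10 = 420
h=4: C(7,4)·C(4,2)·C(3,2) = 35·6·3 = 630
h=6: C(7,6)·C(6,3)·C(1,1) = 7·20·1 = 140
Total favorable: 1225
Total paths: 4^7 = 16384
P = 1225/16384 = 1225/16384

Answer: 1225/16384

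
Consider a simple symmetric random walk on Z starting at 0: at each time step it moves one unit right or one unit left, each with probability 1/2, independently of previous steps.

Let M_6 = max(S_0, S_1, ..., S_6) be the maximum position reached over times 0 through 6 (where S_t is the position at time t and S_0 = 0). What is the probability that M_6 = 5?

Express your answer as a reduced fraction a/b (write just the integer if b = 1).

Let M_6 = max(S_0,...,S_6). Use the reflection principle: for j ≥ 1, #{paths with M_6 ≥ j} = #{S_6 ≥ j} + #{S_6 ≥ j+1}.
By reflection, #{M_6 ≥ 5} = #{S_6 ≥ 5} + #{S_6 ≥ 6} = 1 + 1 = 2.
#{M_6 ≥ 6} = #{S_6 ≥ 6} + #{S_6 ≥ 7} = 1 + 0 = 1.
#{M_6 = 5} = 2 - 1 = 1.
P(M_6 = 5) = 1/64 = 1/64

Answer: 1/64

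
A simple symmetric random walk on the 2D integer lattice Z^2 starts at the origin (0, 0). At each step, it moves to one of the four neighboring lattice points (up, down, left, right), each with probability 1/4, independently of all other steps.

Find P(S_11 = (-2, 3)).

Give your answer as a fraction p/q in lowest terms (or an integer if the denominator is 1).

Answer: 38115/2097152

Derivation:
Let h be the number of horizontal steps (so 11-h are vertical). To end at (-2,3) need (h-2)/2 right-steps and ((11-h)+3)/2 up-steps.
Sum over h with 2 ≤ h ≤ 8, h ≡ 0 (mod 2), 11-h ≡ 1 (mod 2):
h=2: C(11,2)·C(2,0)·C(9,6) = 55·1·84 = 4620
h=4: C(11,4)·C(4,1)·C(7,5) = 330·4·21 = 27720
h=6: C(11,6)·C(6,2)·C(5,4) = 462·15·5 = 34650
h=8: C(11,8)·C(8,3)·C(3,3) = 165·56·1 = 9240
Total favorable: 76230
Total paths: 4^11 = 4194304
P = 76230/4194304 = 38115/2097152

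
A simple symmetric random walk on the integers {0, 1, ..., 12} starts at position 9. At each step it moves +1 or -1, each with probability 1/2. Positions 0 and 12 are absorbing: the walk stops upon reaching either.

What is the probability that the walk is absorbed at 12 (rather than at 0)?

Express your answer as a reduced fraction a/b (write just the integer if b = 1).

Symmetric walk (p = 1/2): the harmonic-function argument gives P(hit 12 before 0 | start at 9) = a/N.
P = 9/12 = 3/4

Answer: 3/4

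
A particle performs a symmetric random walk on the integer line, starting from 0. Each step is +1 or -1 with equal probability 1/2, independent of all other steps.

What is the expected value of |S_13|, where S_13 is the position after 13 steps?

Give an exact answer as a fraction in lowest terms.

Answer: 3003/1024

Derivation:
S_13 takes values m ≡ 1 (mod 2) with |m| ≤ 13; P(S_13=m) = C(13,(13+m)/2)/2^13.
Total paths: 2^13 = 8192
Distribution: P(S=-13)=1/8192, P(S=-11)=13/8192, P(S=-9)=78/8192, P(S=-7)=286/8192, P(S=-5)=715/8192, P(S=-3)=1287/8192, P(S=-1)=1716/8192, P(S=1)=1716/8192, P(S=3)=1287/8192, P(S=5)=715/8192, P(S=7)=286/8192, P(S=9)=78/8192, P(S=11)=13/8192, P(S=13)=1/8192
E[|S_13|] = Σ_m |m|·P(S_13=m) = 24024/8192 = 3003/1024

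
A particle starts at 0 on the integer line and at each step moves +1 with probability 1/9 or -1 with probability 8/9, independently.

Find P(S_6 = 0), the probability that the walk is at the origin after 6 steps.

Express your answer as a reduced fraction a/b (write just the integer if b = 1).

To be at 0 after 6 steps: need exactly 3 steps of +1 and 3 of -1.
Number of such sequences: C(6,3) = 20
Each has probability (1/9)^3 · (8/9)^3 = 512/531441
P = 20 · 512/531441 = 10240/531441

Answer: 10240/531441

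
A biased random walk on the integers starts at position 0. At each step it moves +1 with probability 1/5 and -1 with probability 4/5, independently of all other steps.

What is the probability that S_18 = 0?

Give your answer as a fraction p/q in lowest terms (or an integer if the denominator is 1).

Answer: 2549088256/762939453125

Derivation:
To be at 0 after 18 steps: need exactly 9 steps of +1 and 9 of -1.
Number of such sequences: C(18,9) = 48620
Each has probability (1/5)^9 · (4/5)^9 = 262144/3814697265625
P = 48620 · 262144/3814697265625 = 2549088256/762939453125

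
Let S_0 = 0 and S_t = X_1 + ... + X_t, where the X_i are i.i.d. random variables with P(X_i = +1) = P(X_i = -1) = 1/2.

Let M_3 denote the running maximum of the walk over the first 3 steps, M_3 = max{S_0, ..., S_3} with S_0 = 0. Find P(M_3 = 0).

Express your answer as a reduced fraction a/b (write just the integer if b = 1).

Let M_3 = max(S_0,...,S_3). Use the reflection principle: for j ≥ 1, #{paths with M_3 ≥ j} = #{S_3 ≥ j} + #{S_3 ≥ j+1}.
P(M_3 ≥ 0) = 1 since S_0 = 0, so #{M_3 ≥ 0} = 8.
#{M_3 ≥ 1} = #{S_3 ≥ 1} + #{S_3 ≥ 2} = 4 + 1 = 5.
#{M_3 = 0} = 8 - 5 = 3.
P(M_3 = 0) = 3/8 = 3/8

Answer: 3/8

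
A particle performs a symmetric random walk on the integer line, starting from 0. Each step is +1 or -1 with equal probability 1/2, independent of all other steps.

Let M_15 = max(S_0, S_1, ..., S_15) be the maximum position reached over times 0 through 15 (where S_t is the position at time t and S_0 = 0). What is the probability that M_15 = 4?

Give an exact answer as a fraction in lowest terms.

Answer: 3003/32768

Derivation:
Let M_15 = max(S_0,...,S_15). Use the reflection principle: for j ≥ 1, #{paths with M_15 ≥ j} = #{S_15 ≥ j} + #{S_15 ≥ j+1}.
By reflection, #{M_15 ≥ 4} = #{S_15 ≥ 4} + #{S_15 ≥ 5} = 4944 + 4944 = 9888.
#{M_15 ≥ 5} = #{S_15 ≥ 5} + #{S_15 ≥ 6} = 4944 + 1941 = 6885.
#{M_15 = 4} = 9888 - 6885 = 3003.
P(M_15 = 4) = 3003/32768 = 3003/32768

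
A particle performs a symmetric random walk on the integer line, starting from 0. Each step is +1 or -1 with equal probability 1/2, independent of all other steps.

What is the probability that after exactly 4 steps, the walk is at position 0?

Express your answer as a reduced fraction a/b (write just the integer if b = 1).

Answer: 3/8

Derivation:
To return to 0 after 4 steps: need exactly 2 steps of +1 and 2 of -1.
Favorable paths: C(4,2) = 6
Total paths: 2^4 = 16
P = 6/16 = 3/8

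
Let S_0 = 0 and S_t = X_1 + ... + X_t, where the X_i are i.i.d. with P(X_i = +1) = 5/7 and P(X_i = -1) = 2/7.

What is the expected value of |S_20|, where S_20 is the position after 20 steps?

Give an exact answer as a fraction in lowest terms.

S_20 takes values m ≡ 0 (mod 2) with |m| ≤ 20; P(S_20=m) = C(20,(20+m)/2) · (5/7)^((20+m)/2) · (2/7)^((20-m)/2).
Distribution: P(S=-20)=1048576/79792266297612001, P(S=-18)=52428800/79792266297612001, P(S=-16)=1245184000/79792266297612001, P(S=-14)=18677760000/79792266297612001, P(S=-12)=198451200000/79792266297612001, P(S=-10)=1587609600000/79792266297612001, P(S=-8)=9922560000000/79792266297612001, P(S=-6)=49612800000000/79792266297612001, P(S=-4)=201552000000000/79792266297612001, P(S=-2)=671840000000000/79792266297612001, P(S=0)=1847560000000000/79792266297612001, P(S=2)=4199000000000000/79792266297612001, P(S=4)=7873125000000000/79792266297612001, P(S=6)=12112500000000000/79792266297612001, P(S=8)=15140625000000000/79792266297612001, P(S=10)=15140625000000000/79792266297612001, P(S=12)=11828613281250000/79792266297612001, P(S=14)=6958007812500000/79792266297612001, P(S=16)=2899169921875000/79792266297612001, P(S=18)=762939453125000/79792266297612001, P(S=20)=95367431640625/79792266297612001
E[|S_20|] = Σ_m |m|·P(S_20=m) = 689024681455736420/79792266297612001

Answer: 689024681455736420/79792266297612001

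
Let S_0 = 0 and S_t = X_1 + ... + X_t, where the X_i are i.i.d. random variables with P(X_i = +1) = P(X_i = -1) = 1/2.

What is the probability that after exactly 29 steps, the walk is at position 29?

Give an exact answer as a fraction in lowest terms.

Answer: 1/536870912

Derivation:
To reach position 29 after 29 steps: need 29 steps of +1 and 0 of -1.
Favorable paths: C(29,29) = 1
Total paths: 2^29 = 536870912
P = 1/536870912 = 1/536870912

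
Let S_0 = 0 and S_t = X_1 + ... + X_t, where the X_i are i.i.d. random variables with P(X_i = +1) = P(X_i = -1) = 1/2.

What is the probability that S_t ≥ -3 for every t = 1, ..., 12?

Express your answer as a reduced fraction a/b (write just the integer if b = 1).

Answer: 3003/4096

Derivation:
Let f(t,s) = #length-t paths at position s with S_1..S_t all ≥ -3.
f(t,s) = f(t-1,s-1) + f(t-1,s+1) for s ≥ -3; f(t,s) = 0 for s < -3.
t=0: f(0,0)=1
t=1: f(1,-1)=1 f(1,1)=1
t=2: f(2,-2)=1 f(2,0)=2 f(2,2)=1
t=3: f(3,-3)=1 f(3,-1)=3 f(3,1)=3 f(3,3)=1
t=4: f(4,-2)=4 f(4,0)=6 f(4,2)=4 f(4,4)=1
t=5: f(5,-3)=4 f(5,-1)=10 f(5,1)=10 f(5,3)=5 f(5,5)=1
t=6: f(6,-2)=14 f(6,0)=20 f(6,2)=15 f(6,4)=6 f(6,6)=1
t=7: f(7,-3)=14 f(7,-1)=34 f(7,1)=35 f(7,3)=21 f(7,5)=7 f(7,7)=1
t=8: f(8,-2)=48 f(8,0)=69 f(8,2)=56 f(8,4)=28 f(8,6)=8 f(8,8)=1
t=9: f(9,-3)=48 f(9,-1)=117 f(9,1)=125 f(9,3)=84 f(9,5)=36 f(9,7)=9 f(9,9)=1
t=10: f(10,-2)=165 f(10,0)=242 f(10,2)=209 f(10,4)=120 f(10,6)=45 f(10,8)=10 f(10,10)=1
t=11: f(11,-3)=165 f(11,-1)=407 f(11,1)=451 f(11,3)=329 f(11,5)=165 f(11,7)=55 f(11,9)=11 f(11,11)=1
t=12: f(12,-2)=572 f(12,0)=858 f(12,2)=780 f(12,4)=494 f(12,6)=220 f(12,8)=66 f(12,10)=12 f(12,12)=1
Σ_s f(12,s) = 3003
P = 3003/4096 = 3003/4096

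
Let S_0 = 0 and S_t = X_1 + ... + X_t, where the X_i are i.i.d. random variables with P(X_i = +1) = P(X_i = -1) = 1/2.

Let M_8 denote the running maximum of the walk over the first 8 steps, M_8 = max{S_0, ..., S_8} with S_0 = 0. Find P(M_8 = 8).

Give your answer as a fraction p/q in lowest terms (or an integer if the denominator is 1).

Let M_8 = max(S_0,...,S_8). Use the reflection principle: for j ≥ 1, #{paths with M_8 ≥ j} = #{S_8 ≥ j} + #{S_8 ≥ j+1}.
By reflection, #{M_8 ≥ 8} = #{S_8 ≥ 8} + #{S_8 ≥ 9} = 1 + 0 = 1.
#{M_8 ≥ 9} = #{S_8 ≥ 9} + #{S_8 ≥ 10} = 0 + 0 = 0.
#{M_8 = 8} = 1 - 0 = 1.
P(M_8 = 8) = 1/256 = 1/256

Answer: 1/256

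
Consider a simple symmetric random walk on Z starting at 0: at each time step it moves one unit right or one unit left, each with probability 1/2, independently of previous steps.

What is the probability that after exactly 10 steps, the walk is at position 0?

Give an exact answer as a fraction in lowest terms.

To return to 0 after 10 steps: need exactly 5 steps of +1 and 5 of -1.
Favorable paths: C(10,5) = 252
Total paths: 2^10 = 1024
P = 252/1024 = 63/256

Answer: 63/256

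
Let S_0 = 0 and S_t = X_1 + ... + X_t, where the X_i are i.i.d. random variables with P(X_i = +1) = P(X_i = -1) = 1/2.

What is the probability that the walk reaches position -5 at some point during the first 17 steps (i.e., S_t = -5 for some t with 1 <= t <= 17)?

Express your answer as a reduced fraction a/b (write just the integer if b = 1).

Answer: 7795/32768

Derivation:
Count via complement. Let g(t,s) = #length-t paths at position s with S_1..S_t all ≠ -5.
g(t,s) = g(t-1,s-1) + g(t-1,s+1) for s ≠ -5; g(t,-5) = 0.
t=0: g(0,0)=1
t=1: g(1,-1)=1 g(1,1)=1
t=2: g(2,-2)=1 g(2,0)=2 g(2,2)=1
t=3: g(3,-3)=1 g(3,-1)=3 g(3,1)=3 g(3,3)=1
t=4: g(4,-4)=1 g(4,-2)=4 g(4,0)=6 g(4,2)=4 g(4,4)=1
t=5: g(5,-3)=5 g(5,-1)=10 g(5,1)=10 g(5,3)=5 g(5,5)=1
t=6: g(6,-4)=5 g(6,-2)=15 g(6,0)=20 g(6,2)=15 g(6,4)=6 g(6,6)=1
t=7: g(7,-3)=20 g(7,-1)=35 g(7,1)=35 g(7,3)=21 g(7,5)=7 g(7,7)=1
t=8: g(8,-4)=20 g(8,-2)=55 g(8,0)=70 g(8,2)=56 g(8,4)=28 g(8,6)=8 g(8,8)=1
t=9: g(9,-3)=75 g(9,-1)=125 g(9,1)=126 g(9,3)=84 g(9,5)=36 g(9,7)=9 g(9,9)=1
t=10: g(10,-4)=75 g(10,-2)=200 g(10,0)=251 g(10,2)=210 g(10,4)=120 g(10,6)=45 g(10,8)=10 g(10,10)=1
t=11: g(11,-3)=275 g(11,-1)=451 g(11,1)=461 g(11,3)=330 g(11,5)=165 g(11,7)=55 g(11,9)=11 g(11,11)=1
t=12: g(12,-4)=275 g(12,-2)=726 g(12,0)=912 g(12,2)=791 g(12,4)=495 g(12,6)=220 g(12,8)=66 g(12,10)=12 g(12,12)=1
t=13: g(13,-3)=1001 g(13,-1)=1638 g(13,1)=1703 g(13,3)=1286 g(13,5)=715 g(13,7)=286 g(13,9)=78 g(13,11)=13 g(13,13)=1
t=14: g(14,-4)=1001 g(14,-2)=2639 g(14,0)=3341 g(14,2)=2989 g(14,4)=2001 g(14,6)=1001 g(14,8)=364 g(14,10)=91 g(14,12)=14 g(14,14)=1
t=15: g(15,-3)=3640 g(15,-1)=5980 g(15,1)=6330 g(15,3)=4990 g(15,5)=3002 g(15,7)=1365 g(15,9)=455 g(15,11)=105 g(15,13)=15 g(15,15)=1
t=16: g(16,-4)=3640 g(16,-2)=9620 g(16,0)=12310 g(16,2)=11320 g(16,4)=7992 g(16,6)=4367 g(16,8)=1820 g(16,10)=560 g(16,12)=120 g(16,14)=16 g(16,16)=1
t=17: g(17,-3)=13260 g(17,-1)=21930 g(17,1)=23630 g(17,3)=19312 g(17,5)=12359 g(17,7)=6187 g(17,9)=2380 g(17,11)=680 g(17,13)=136 g(17,15)=17 g(17,17)=1
Paths never hitting -5: Σ_s g(17,s) = 99892
Paths hitting -5: 2^17 - 99892 = 31180
P = 31180/131072 = 7795/32768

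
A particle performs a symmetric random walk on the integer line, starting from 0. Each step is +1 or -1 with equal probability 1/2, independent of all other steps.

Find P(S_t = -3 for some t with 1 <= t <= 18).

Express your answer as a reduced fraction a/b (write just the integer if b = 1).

Count via complement. Let g(t,s) = #length-t paths at position s with S_1..S_t all ≠ -3.
g(t,s) = g(t-1,s-1) + g(t-1,s+1) for s ≠ -3; g(t,-3) = 0.
t=0: g(0,0)=1
t=1: g(1,-1)=1 g(1,1)=1
t=2: g(2,-2)=1 g(2,0)=2 g(2,2)=1
t=3: g(3,-1)=3 g(3,1)=3 g(3,3)=1
t=4: g(4,-2)=3 g(4,0)=6 g(4,2)=4 g(4,4)=1
t=5: g(5,-1)=9 g(5,1)=10 g(5,3)=5 g(5,5)=1
t=6: g(6,-2)=9 g(6,0)=19 g(6,2)=15 g(6,4)=6 g(6,6)=1
t=7: g(7,-1)=28 g(7,1)=34 g(7,3)=21 g(7,5)=7 g(7,7)=1
t=8: g(8,-2)=28 g(8,0)=62 g(8,2)=55 g(8,4)=28 g(8,6)=8 g(8,8)=1
t=9: g(9,-1)=90 g(9,1)=117 g(9,3)=83 g(9,5)=36 g(9,7)=9 g(9,9)=1
t=10: g(10,-2)=90 g(10,0)=207 g(10,2)=200 g(10,4)=119 g(10,6)=45 g(10,8)=10 g(10,10)=1
t=11: g(11,-1)=297 g(11,1)=407 g(11,3)=319 g(11,5)=164 g(11,7)=55 g(11,9)=11 g(11,11)=1
t=12: g(12,-2)=297 g(12,0)=704 g(12,2)=726 g(12,4)=483 g(12,6)=219 g(12,8)=66 g(12,10)=12 g(12,12)=1
t=13: g(13,-1)=1001 g(13,1)=1430 g(13,3)=1209 g(13,5)=702 g(13,7)=285 g(13,9)=78 g(13,11)=13 g(13,13)=1
t=14: g(14,-2)=1001 g(14,0)=2431 g(14,2)=2639 g(14,4)=1911 g(14,6)=987 g(14,8)=363 g(14,10)=91 g(14,12)=14 g(14,14)=1
t=15: g(15,-1)=3432 g(15,1)=5070 g(15,3)=4550 g(15,5)=2898 g(15,7)=1350 g(15,9)=454 g(15,11)=105 g(15,13)=15 g(15,15)=1
t=16: g(16,-2)=3432 g(16,0)=8502 g(16,2)=9620 g(16,4)=7448 g(16,6)=4248 g(16,8)=1804 g(16,10)=559 g(16,12)=120 g(16,14)=16 g(16,16)=1
t=17: g(17,-1)=11934 g(17,1)=18122 g(17,3)=17068 g(17,5)=11696 g(17,7)=6052 g(17,9)=2363 g(17,11)=679 g(17,13)=136 g(17,15)=17 g(17,17)=1
t=18: g(18,-2)=11934 g(18,0)=30056 g(18,2)=35190 g(18,4)=28764 g(18,6)=17748 g(18,8)=8415 g(18,10)=3042 g(18,12)=815 g(18,14)=153 g(18,16)=18 g(18,18)=1
Paths never hitting -3: Σ_s g(18,s) = 136136
Paths hitting -3: 2^18 - 136136 = 126008
P = 126008/262144 = 15751/32768

Answer: 15751/32768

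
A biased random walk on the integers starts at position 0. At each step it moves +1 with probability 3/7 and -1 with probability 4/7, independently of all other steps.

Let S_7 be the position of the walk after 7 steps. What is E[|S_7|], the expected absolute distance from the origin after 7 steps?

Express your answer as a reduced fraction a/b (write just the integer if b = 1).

Answer: 39001/16807

Derivation:
S_7 takes values m ≡ 1 (mod 2) with |m| ≤ 7; P(S_7=m) = C(7,(7+m)/2) · (3/7)^((7+m)/2) · (4/7)^((7-m)/2).
Distribution: P(S=-7)=16384/823543, P(S=-5)=12288/117649, P(S=-3)=27648/117649, P(S=-1)=34560/117649, P(S=1)=25920/117649, P(S=3)=11664/117649, P(S=5)=2916/117649, P(S=7)=2187/823543
E[|S_7|] = Σ_m |m|·P(S_7=m) = 39001/16807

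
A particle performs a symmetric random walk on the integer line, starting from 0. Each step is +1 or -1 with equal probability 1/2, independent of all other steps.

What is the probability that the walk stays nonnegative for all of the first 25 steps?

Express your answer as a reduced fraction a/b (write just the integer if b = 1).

Let f(t,s) = #length-t paths at position s with S_1..S_t all ≥ 0.
f(t,s) = f(t-1,s-1) + f(t-1,s+1) for s ≥ 0; f(t,s) = 0 for s < 0.
t=0: f(0,0)=1
t=1: f(1,1)=1
t=2: f(2,0)=1 f(2,2)=1
t=3: f(3,1)=2 f(3,3)=1
t=4: f(4,0)=2 f(4,2)=3 f(4,4)=1
t=5: f(5,1)=5 f(5,3)=4 f(5,5)=1
t=6: f(6,0)=5 f(6,2)=9 f(6,4)=5 f(6,6)=1
t=7: f(7,1)=14 f(7,3)=14 f(7,5)=6 f(7,7)=1
t=8: f(8,0)=14 f(8,2)=28 f(8,4)=20 f(8,6)=7 f(8,8)=1
t=9: f(9,1)=42 f(9,3)=48 f(9,5)=27 f(9,7)=8 f(9,9)=1
t=10: f(10,0)=42 f(10,2)=90 f(10,4)=75 f(10,6)=35 f(10,8)=9 f(10,10)=1
t=11: f(11,1)=132 f(11,3)=165 f(11,5)=110 f(11,7)=44 f(11,9)=10 f(11,11)=1
t=12: f(12,0)=132 f(12,2)=297 f(12,4)=275 f(12,6)=154 f(12,8)=54 f(12,10)=11 f(12,12)=1
t=13: f(13,1)=429 f(13,3)=572 f(13,5)=429 f(13,7)=208 f(13,9)=65 f(13,11)=12 f(13,13)=1
t=14: f(14,0)=429 f(14,2)=1001 f(14,4)=1001 f(14,6)=637 f(14,8)=273 f(14,10)=77 f(14,12)=13 f(14,14)=1
t=15: f(15,1)=1430 f(15,3)=2002 f(15,5)=1638 f(15,7)=910 f(15,9)=350 f(15,11)=90 f(15,13)=14 f(15,15)=1
t=16: f(16,0)=1430 f(16,2)=3432 f(16,4)=3640 f(16,6)=2548 f(16,8)=1260 f(16,10)=440 f(16,12)=104 f(16,14)=15 f(16,16)=1
t=17: f(17,1)=4862 f(17,3)=7072 f(17,5)=6188 f(17,7)=3808 f(17,9)=1700 f(17,11)=544 f(17,13)=119 f(17,15)=16 f(17,17)=1
t=18: f(18,0)=4862 f(18,2)=11934 f(18,4)=13260 f(18,6)=9996 f(18,8)=5508 f(18,10)=2244 f(18,12)=663 f(18,14)=135 f(18,16)=17 f(18,18)=1
t=19: f(19,1)=16796 f(19,3)=25194 f(19,5)=23256 f(19,7)=15504 f(19,9)=7752 f(19,11)=2907 f(19,13)=798 f(19,15)=152 f(19,17)=18 f(19,19)=1
t=20: f(20,0)=16796 f(20,2)=41990 f(20,4)=48450 f(20,6)=38760 f(20,8)=23256 f(20,10)=10659 f(20,12)=3705 f(20,14)=950 f(20,16)=170 f(20,18)=19 f(20,20)=1
t=21: f(21,1)=58786 f(21,3)=90440 f(21,5)=87210 f(21,7)=62016 f(21,9)=33915 f(21,11)=14364 f(21,13)=4655 f(21,15)=1120 f(21,17)=189 f(21,19)=20 f(21,21)=1
t=22: f(22,0)=58786 f(22,2)=149226 f(22,4)=177650 f(22,6)=149226 f(22,8)=95931 f(22,10)=48279 f(22,12)=19019 f(22,14)=5775 f(22,16)=1309 f(22,18)=209 f(22,20)=21 f(22,22)=1
t=23: f(23,1)=208012 f(23,3)=326876 f(23,5)=326876 f(23,7)=245157 f(23,9)=144210 f(23,11)=67298 f(23,13)=24794 f(23,15)=7084 f(23,17)=1518 f(23,19)=230 f(23,21)=22 f(23,23)=1
t=24: f(24,0)=208012 f(24,2)=534888 f(24,4)=653752 f(24,6)=572033 f(24,8)=389367 f(24,10)=211508 f(24,12)=92092 f(24,14)=31878 f(24,16)=8602 f(24,18)=1748 f(24,20)=252 f(24,22)=23 f(24,24)=1
t=25: f(25,1)=742900 f(25,3)=1188640 f(25,5)=1225785 f(25,7)=961400 f(25,9)=600875 f(25,11)=303600 f(25,13)=123970 f(25,15)=40480 f(25,17)=10350 f(25,19)=2000 f(25,21)=275 f(25,23)=24 f(25,25)=1
Σ_s f(25,s) = 5200300
P = 5200300/33554432 = 1300075/8388608

Answer: 1300075/8388608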